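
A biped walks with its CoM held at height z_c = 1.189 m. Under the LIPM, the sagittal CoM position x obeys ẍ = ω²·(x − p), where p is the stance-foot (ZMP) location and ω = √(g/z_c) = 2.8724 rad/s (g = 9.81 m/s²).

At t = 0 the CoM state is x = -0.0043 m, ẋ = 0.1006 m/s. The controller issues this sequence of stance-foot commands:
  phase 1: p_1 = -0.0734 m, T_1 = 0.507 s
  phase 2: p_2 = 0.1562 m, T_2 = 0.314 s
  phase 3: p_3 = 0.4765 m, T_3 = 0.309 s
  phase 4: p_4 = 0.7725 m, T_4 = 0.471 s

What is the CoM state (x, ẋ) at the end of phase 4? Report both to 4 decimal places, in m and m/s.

x = 1.1487, ẋ = 1.4259

phase 1: p=-0.0734, T=0.507, ωT=1.456307, cosh=2.261591, sinh=2.028495; start (x,ẋ)=(-0.004300, 0.100600) → end (x,ẋ)=(0.153920, 0.630138)
phase 2: p=0.1562, T=0.314, ωT=0.901934, cosh=1.435074, sinh=1.029290; start (x,ẋ)=(0.153920, 0.630138) → end (x,ẋ)=(0.378730, 0.897553)
phase 3: p=0.4765, T=0.309, ωT=0.887572, cosh=1.420439, sinh=1.008785; start (x,ẋ)=(0.378730, 0.897553) → end (x,ẋ)=(0.652843, 0.991617)
phase 4: p=0.7725, T=0.471, ωT=1.352900, cosh=2.063560, sinh=1.805070; start (x,ẋ)=(0.652843, 0.991617) → end (x,ẋ)=(1.148732, 1.425856)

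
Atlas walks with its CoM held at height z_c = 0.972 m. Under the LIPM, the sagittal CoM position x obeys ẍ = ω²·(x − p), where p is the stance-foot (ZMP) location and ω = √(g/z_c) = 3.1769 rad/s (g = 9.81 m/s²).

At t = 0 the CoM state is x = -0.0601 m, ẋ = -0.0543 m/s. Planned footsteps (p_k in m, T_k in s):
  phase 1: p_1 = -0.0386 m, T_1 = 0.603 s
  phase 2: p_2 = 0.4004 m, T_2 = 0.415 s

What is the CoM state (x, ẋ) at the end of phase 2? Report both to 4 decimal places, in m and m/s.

phase 1: p=-0.0386, T=0.603, ωT=1.915671, cosh=3.469368, sinh=3.322125; start (x,ẋ)=(-0.060100, -0.054300) → end (x,ẋ)=(-0.169974, -0.415299)
phase 2: p=0.4004, T=0.415, ωT=1.318413, cosh=2.002523, sinh=1.734964; start (x,ẋ)=(-0.169974, -0.415299) → end (x,ẋ)=(-0.968589, -3.975435)

x = -0.9686, ẋ = -3.9754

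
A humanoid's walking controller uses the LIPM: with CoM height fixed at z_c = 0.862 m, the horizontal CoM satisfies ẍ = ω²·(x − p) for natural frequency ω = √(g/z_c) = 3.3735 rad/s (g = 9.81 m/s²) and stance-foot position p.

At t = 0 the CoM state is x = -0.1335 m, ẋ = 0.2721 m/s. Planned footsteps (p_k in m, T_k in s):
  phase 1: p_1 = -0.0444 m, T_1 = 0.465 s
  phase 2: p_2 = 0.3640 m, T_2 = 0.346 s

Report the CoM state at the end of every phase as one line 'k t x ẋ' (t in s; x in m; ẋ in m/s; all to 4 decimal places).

1 0.4650 -0.0823 -0.0087
2 0.8110 -0.4263 -2.2001

phase 1: p=-0.0444, T=0.465, ωT=1.568677, cosh=2.504308, sinh=2.295988; start (x,ẋ)=(-0.133500, 0.272100) → end (x,ẋ)=(-0.082344, -0.008703)
phase 2: p=0.3640, T=0.346, ωT=1.167231, cosh=1.762155, sinh=1.450928; start (x,ẋ)=(-0.082344, -0.008703) → end (x,ẋ)=(-0.426271, -2.200058)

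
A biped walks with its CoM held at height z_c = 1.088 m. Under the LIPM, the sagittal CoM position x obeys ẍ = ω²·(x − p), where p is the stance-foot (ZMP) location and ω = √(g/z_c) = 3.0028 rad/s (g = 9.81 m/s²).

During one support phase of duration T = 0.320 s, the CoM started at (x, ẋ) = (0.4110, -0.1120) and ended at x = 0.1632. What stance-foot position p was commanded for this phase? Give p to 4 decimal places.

ωT = 3.0028·0.320 = 0.960896; cosh(ωT) = 1.498294, sinh(ωT) = 1.115744
x(T) = p + (x₀−p)·cosh(ωT) + (ẋ₀/ω)·sinh(ωT) ⇒ p·(1 − cosh) = x(T) − x₀·cosh − (ẋ₀/ω)·sinh
numerator   = 0.1632 − (0.4110)·1.498294 − (-0.1120/3.0028)·1.115744 = -0.410983
denominator = 1 − 1.498294 = -0.498294
p = -0.410983 / -0.498294 = 0.8248

p = 0.8248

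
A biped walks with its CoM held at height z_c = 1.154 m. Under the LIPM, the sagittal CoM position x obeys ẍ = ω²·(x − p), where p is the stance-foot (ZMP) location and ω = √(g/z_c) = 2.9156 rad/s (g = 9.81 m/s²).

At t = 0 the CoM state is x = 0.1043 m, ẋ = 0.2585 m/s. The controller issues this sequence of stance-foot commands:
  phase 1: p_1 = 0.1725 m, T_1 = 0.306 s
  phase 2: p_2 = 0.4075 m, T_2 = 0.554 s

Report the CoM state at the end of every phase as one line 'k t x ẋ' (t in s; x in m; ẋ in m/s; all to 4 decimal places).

phase 1: p=0.1725, T=0.306, ωT=0.892174, cosh=1.425096, sinh=1.015332; start (x,ẋ)=(0.104300, 0.258500) → end (x,ẋ)=(0.165329, 0.166495)
phase 2: p=0.4075, T=0.554, ωT=1.615242, cosh=2.613975, sinh=2.415132; start (x,ẋ)=(0.165329, 0.166495) → end (x,ẋ)=(-0.087614, -1.270050)

1 0.3060 0.1653 0.1665
2 0.8600 -0.0876 -1.2700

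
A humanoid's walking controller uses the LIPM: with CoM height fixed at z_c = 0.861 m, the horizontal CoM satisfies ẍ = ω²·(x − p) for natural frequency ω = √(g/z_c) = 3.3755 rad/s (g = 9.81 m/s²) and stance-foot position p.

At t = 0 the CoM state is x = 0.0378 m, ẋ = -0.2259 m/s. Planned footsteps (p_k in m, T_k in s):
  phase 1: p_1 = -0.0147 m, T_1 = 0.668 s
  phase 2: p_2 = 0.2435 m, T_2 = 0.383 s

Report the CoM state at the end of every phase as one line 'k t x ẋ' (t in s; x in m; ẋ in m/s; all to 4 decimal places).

phase 1: p=-0.0147, T=0.668, ωT=2.254834, cosh=4.819301, sinh=4.714410; start (x,ẋ)=(0.037800, -0.225900) → end (x,ẋ)=(-0.077191, -0.253222)
phase 2: p=0.2435, T=0.383, ωT=1.292817, cosh=1.958765, sinh=1.684268; start (x,ẋ)=(-0.077191, -0.253222) → end (x,ẋ)=(-0.511008, -2.319210)

1 0.6680 -0.0772 -0.2532
2 1.0510 -0.5110 -2.3192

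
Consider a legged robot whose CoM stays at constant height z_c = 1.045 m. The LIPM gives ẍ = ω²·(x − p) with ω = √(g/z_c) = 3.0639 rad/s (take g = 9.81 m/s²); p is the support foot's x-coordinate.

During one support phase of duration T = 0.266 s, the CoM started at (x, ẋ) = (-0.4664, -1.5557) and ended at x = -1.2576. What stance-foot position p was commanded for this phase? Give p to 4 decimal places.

p = 0.4741

ωT = 3.0639·0.266 = 0.814997; cosh(ωT) = 1.350905, sinh(ωT) = 0.908265
x(T) = p + (x₀−p)·cosh(ωT) + (ẋ₀/ω)·sinh(ωT) ⇒ p·(1 − cosh) = x(T) − x₀·cosh − (ẋ₀/ω)·sinh
numerator   = -1.2576 − (-0.4664)·1.350905 − (-1.5557/3.0639)·0.908265 = -0.166365
denominator = 1 − 1.350905 = -0.350905
p = -0.166365 / -0.350905 = 0.4741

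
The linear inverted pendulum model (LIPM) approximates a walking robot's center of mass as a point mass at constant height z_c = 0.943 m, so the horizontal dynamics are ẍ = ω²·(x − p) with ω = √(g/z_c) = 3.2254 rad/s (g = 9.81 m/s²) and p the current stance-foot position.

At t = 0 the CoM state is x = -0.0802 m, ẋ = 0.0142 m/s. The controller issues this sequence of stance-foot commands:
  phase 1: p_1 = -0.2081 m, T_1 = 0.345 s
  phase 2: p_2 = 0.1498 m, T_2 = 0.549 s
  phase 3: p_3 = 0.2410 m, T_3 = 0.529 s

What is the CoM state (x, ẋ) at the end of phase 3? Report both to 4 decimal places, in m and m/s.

x = 0.6994, ẋ = 1.5634

phase 1: p=-0.2081, T=0.345, ωT=1.112763, cosh=1.685702, sinh=1.357052; start (x,ẋ)=(-0.080200, 0.014200) → end (x,ẋ)=(0.013476, 0.583760)
phase 2: p=0.1498, T=0.549, ωT=1.770745, cosh=3.022716, sinh=2.852510; start (x,ẋ)=(0.013476, 0.583760) → end (x,ẋ)=(0.254002, 0.510291)
phase 3: p=0.2410, T=0.529, ωT=1.706237, cosh=2.844870, sinh=2.663323; start (x,ẋ)=(0.254002, 0.510291) → end (x,ẋ)=(0.699353, 1.563400)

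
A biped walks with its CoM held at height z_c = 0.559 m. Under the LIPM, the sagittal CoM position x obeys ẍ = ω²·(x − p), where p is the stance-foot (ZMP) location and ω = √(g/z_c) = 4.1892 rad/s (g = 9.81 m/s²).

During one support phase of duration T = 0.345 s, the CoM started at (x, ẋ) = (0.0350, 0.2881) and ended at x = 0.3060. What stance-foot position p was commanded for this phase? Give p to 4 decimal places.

p = -0.0725

ωT = 4.1892·0.345 = 1.445274; cosh(ωT) = 2.239348, sinh(ωT) = 2.003667
x(T) = p + (x₀−p)·cosh(ωT) + (ẋ₀/ω)·sinh(ωT) ⇒ p·(1 − cosh) = x(T) − x₀·cosh − (ẋ₀/ω)·sinh
numerator   = 0.3060 − (0.0350)·2.239348 − (0.2881/4.1892)·2.003667 = 0.089827
denominator = 1 − 2.239348 = -1.239348
p = 0.089827 / -1.239348 = -0.0725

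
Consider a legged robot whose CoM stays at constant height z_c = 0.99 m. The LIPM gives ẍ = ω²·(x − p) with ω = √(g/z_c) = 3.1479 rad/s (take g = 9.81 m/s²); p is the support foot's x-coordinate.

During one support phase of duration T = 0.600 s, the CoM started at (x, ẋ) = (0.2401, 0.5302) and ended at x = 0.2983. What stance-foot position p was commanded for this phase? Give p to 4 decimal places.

p = 0.4441

ωT = 3.1479·0.600 = 1.888740; cosh(ωT) = 3.381148, sinh(ωT) = 3.229886
x(T) = p + (x₀−p)·cosh(ωT) + (ẋ₀/ω)·sinh(ωT) ⇒ p·(1 − cosh) = x(T) − x₀·cosh − (ẋ₀/ω)·sinh
numerator   = 0.2983 − (0.2401)·3.381148 − (0.5302/3.1479)·3.229886 = -1.057522
denominator = 1 − 3.381148 = -2.381148
p = -1.057522 / -2.381148 = 0.4441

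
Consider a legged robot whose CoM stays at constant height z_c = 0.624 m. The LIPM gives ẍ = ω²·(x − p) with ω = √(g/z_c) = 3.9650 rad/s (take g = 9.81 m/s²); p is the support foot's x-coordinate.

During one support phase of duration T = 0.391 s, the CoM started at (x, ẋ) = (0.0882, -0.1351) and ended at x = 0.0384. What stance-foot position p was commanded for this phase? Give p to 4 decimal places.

p = 0.0698

ωT = 3.9650·0.391 = 1.550315; cosh(ωT) = 2.462568, sinh(ωT) = 2.250387
x(T) = p + (x₀−p)·cosh(ωT) + (ẋ₀/ω)·sinh(ωT) ⇒ p·(1 − cosh) = x(T) − x₀·cosh − (ẋ₀/ω)·sinh
numerator   = 0.0384 − (0.0882)·2.462568 − (-0.1351/3.9650)·2.250387 = -0.102121
denominator = 1 − 2.462568 = -1.462568
p = -0.102121 / -1.462568 = 0.0698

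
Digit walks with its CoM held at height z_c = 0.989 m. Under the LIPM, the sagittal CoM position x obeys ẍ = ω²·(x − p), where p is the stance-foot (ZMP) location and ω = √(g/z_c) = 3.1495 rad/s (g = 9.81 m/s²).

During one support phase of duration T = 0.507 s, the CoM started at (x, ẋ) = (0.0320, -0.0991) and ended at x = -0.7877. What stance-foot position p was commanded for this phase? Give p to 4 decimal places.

ωT = 3.1495·0.507 = 1.596797; cosh(ωT) = 2.569868, sinh(ωT) = 2.367323
x(T) = p + (x₀−p)·cosh(ωT) + (ẋ₀/ω)·sinh(ωT) ⇒ p·(1 − cosh) = x(T) − x₀·cosh − (ẋ₀/ω)·sinh
numerator   = -0.7877 − (0.0320)·2.569868 − (-0.0991/3.1495)·2.367323 = -0.795447
denominator = 1 − 2.569868 = -1.569868
p = -0.795447 / -1.569868 = 0.5067

p = 0.5067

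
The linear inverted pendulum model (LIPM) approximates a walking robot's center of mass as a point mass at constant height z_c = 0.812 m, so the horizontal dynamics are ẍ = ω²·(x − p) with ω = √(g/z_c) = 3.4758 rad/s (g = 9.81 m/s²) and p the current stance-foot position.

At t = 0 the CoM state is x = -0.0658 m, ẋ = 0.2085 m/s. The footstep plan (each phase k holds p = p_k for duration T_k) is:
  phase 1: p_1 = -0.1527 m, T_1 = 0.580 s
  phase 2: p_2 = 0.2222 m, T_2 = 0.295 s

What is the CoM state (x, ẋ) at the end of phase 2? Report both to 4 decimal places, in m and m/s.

phase 1: p=-0.1527, T=0.580, ωT=2.015964, cosh=3.820577, sinh=3.687385; start (x,ẋ)=(-0.065800, 0.208500) → end (x,ẋ)=(0.400500, 1.910354)
phase 2: p=0.2222, T=0.295, ωT=1.025361, cosh=1.573384, sinh=1.214717; start (x,ẋ)=(0.400500, 1.910354) → end (x,ẋ)=(1.170363, 3.758525)

x = 1.1704, ẋ = 3.7585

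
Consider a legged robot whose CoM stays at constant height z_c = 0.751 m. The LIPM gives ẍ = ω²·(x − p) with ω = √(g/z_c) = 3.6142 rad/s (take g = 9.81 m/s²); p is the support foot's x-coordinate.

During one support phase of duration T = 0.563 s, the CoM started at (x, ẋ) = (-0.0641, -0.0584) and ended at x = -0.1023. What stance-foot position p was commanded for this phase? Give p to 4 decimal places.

ωT = 3.6142·0.563 = 2.034795; cosh(ωT) = 3.890694, sinh(ωT) = 3.759987
x(T) = p + (x₀−p)·cosh(ωT) + (ẋ₀/ω)·sinh(ωT) ⇒ p·(1 − cosh) = x(T) − x₀·cosh − (ẋ₀/ω)·sinh
numerator   = -0.1023 − (-0.0641)·3.890694 − (-0.0584/3.6142)·3.759987 = 0.207849
denominator = 1 − 3.890694 = -2.890694
p = 0.207849 / -2.890694 = -0.0719

p = -0.0719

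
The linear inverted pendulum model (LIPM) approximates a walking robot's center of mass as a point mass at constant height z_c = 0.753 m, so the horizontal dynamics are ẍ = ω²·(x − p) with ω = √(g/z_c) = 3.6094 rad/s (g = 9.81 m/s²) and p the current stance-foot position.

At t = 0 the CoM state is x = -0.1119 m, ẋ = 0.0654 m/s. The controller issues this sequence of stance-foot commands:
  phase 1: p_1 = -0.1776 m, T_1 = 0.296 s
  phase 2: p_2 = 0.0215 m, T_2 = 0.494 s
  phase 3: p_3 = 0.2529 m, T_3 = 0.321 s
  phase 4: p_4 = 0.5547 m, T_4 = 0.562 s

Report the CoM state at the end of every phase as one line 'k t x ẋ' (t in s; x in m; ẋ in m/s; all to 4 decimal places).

phase 1: p=-0.1776, T=0.296, ωT=1.068382, cosh=1.627116, sinh=1.283552; start (x,ẋ)=(-0.111900, 0.065400) → end (x,ẋ)=(-0.047441, 0.410792)
phase 2: p=0.0215, T=0.494, ωT=1.783044, cosh=3.058029, sinh=2.889903; start (x,ẋ)=(-0.047441, 0.410792) → end (x,ẋ)=(0.139580, 0.537098)
phase 3: p=0.2529, T=0.321, ωT=1.158617, cosh=1.749723, sinh=1.435803; start (x,ẋ)=(0.139580, 0.537098) → end (x,ẋ)=(0.268276, 0.352504)
phase 4: p=0.5547, T=0.562, ωT=2.028483, cosh=3.867039, sinh=3.735504; start (x,ẋ)=(0.268276, 0.352504) → end (x,ẋ)=(-0.188091, -2.498681)

1 0.2960 -0.0474 0.4108
2 0.7900 0.1396 0.5371
3 1.1110 0.2683 0.3525
4 1.6730 -0.1881 -2.4987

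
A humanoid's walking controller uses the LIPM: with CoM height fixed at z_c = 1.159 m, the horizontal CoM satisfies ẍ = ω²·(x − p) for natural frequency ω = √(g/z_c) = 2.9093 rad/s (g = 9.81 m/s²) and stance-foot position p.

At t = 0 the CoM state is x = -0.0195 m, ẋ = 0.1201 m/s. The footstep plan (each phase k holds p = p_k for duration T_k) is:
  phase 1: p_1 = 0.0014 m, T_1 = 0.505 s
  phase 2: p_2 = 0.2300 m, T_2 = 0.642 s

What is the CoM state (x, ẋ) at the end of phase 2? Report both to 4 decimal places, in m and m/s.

phase 1: p=0.0014, T=0.505, ωT=1.469197, cosh=2.287926, sinh=2.057816; start (x,ẋ)=(-0.019500, 0.120100) → end (x,ẋ)=(0.038532, 0.149656)
phase 2: p=0.2300, T=0.642, ωT=1.867771, cosh=3.314158, sinh=3.159690; start (x,ẋ)=(0.038532, 0.149656) → end (x,ẋ)=(-0.242020, -1.264085)

x = -0.2420, ẋ = -1.2641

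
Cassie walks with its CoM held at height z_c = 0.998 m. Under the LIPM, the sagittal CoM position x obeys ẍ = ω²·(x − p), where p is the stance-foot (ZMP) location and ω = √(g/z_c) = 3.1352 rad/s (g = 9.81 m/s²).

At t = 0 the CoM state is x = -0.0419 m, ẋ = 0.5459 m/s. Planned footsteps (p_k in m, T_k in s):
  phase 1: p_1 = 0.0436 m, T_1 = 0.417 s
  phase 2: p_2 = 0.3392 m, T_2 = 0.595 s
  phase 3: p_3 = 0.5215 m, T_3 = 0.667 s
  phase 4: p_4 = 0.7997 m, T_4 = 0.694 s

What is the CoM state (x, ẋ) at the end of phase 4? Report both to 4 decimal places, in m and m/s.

x = 0.4215, ẋ = -1.0761

phase 1: p=0.0436, T=0.417, ωT=1.307378, cosh=1.983499, sinh=1.712971; start (x,ẋ)=(-0.041900, 0.545900) → end (x,ẋ)=(0.172273, 0.623614)
phase 2: p=0.3392, T=0.595, ωT=1.865444, cosh=3.306815, sinh=3.151988; start (x,ẋ)=(0.172273, 0.623614) → end (x,ẋ)=(0.414156, 0.412582)
phase 3: p=0.5215, T=0.667, ωT=2.091178, cosh=4.108995, sinh=3.985453; start (x,ẋ)=(0.414156, 0.412582) → end (x,ẋ)=(0.604896, 0.354010)
phase 4: p=0.7997, T=0.694, ωT=2.175829, cosh=4.461499, sinh=4.347985; start (x,ẋ)=(0.604896, 0.354010) → end (x,ẋ)=(0.421532, -1.076117)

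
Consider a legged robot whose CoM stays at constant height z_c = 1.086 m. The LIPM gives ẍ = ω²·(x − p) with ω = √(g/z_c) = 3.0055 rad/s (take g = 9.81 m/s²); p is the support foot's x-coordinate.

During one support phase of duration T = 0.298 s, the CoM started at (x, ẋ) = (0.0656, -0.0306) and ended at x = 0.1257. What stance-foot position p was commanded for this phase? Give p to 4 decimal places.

p = -0.0989

ωT = 3.0055·0.298 = 0.895639; cosh(ωT) = 1.428623, sinh(ωT) = 1.020277
x(T) = p + (x₀−p)·cosh(ωT) + (ẋ₀/ω)·sinh(ωT) ⇒ p·(1 − cosh) = x(T) − x₀·cosh − (ẋ₀/ω)·sinh
numerator   = 0.1257 − (0.0656)·1.428623 − (-0.0306/3.0055)·1.020277 = 0.042370
denominator = 1 − 1.428623 = -0.428623
p = 0.042370 / -0.428623 = -0.0989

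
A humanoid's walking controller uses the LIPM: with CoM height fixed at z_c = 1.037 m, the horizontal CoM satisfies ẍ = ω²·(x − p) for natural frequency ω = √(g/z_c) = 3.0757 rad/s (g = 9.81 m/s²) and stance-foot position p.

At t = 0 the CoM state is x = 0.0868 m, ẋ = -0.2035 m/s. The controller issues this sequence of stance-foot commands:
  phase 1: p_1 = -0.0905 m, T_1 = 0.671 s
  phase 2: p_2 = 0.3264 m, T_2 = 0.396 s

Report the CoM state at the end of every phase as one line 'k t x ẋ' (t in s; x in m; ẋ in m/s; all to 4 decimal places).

phase 1: p=-0.0905, T=0.671, ωT=2.063795, cosh=4.001385, sinh=3.874414; start (x,ẋ)=(0.086800, -0.203500) → end (x,ẋ)=(0.362600, 1.298520)
phase 2: p=0.3264, T=0.396, ωT=1.217977, cosh=1.838086, sinh=1.542258; start (x,ẋ)=(0.362600, 1.298520) → end (x,ẋ)=(1.044059, 2.558504)

1 0.6710 0.3626 1.2985
2 1.0670 1.0441 2.5585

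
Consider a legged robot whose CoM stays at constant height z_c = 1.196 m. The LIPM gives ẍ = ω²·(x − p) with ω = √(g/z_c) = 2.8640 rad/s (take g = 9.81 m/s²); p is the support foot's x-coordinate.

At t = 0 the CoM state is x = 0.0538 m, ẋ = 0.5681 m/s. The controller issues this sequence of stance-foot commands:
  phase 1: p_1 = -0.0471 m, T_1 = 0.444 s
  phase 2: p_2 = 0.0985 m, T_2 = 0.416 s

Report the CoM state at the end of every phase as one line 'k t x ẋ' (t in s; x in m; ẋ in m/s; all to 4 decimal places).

1 0.4440 0.4729 1.5676
2 0.8600 1.5893 4.4201

phase 1: p=-0.0471, T=0.444, ωT=1.271616, cosh=1.923495, sinh=1.643117; start (x,ẋ)=(0.053800, 0.568100) → end (x,ẋ)=(0.472908, 1.567561)
phase 2: p=0.0985, T=0.416, ωT=1.191424, cosh=1.797777, sinh=1.493988; start (x,ẋ)=(0.472908, 1.567561) → end (x,ẋ)=(1.589310, 4.420134)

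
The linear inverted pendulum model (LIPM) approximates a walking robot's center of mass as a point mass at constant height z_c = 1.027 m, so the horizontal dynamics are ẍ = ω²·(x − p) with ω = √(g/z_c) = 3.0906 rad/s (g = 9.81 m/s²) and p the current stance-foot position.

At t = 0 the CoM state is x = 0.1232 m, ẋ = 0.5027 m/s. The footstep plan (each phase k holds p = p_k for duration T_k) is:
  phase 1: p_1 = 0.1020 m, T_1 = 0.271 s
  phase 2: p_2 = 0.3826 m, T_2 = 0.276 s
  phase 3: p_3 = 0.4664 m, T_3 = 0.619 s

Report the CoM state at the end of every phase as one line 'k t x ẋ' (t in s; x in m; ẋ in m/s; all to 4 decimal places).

phase 1: p=0.1020, T=0.271, ωT=0.837553, cosh=1.371737, sinh=0.938968; start (x,ẋ)=(0.123200, 0.502700) → end (x,ẋ)=(0.283808, 0.751094)
phase 2: p=0.3826, T=0.276, ωT=0.853006, cosh=1.386411, sinh=0.960279; start (x,ẋ)=(0.283808, 0.751094) → end (x,ẋ)=(0.479006, 0.748127)
phase 3: p=0.4664, T=0.619, ωT=1.913081, cosh=3.460777, sinh=3.313153; start (x,ẋ)=(0.479006, 0.748127) → end (x,ẋ)=(1.312025, 2.718181)

1 0.2710 0.2838 0.7511
2 0.5470 0.4790 0.7481
3 1.1660 1.3120 2.7182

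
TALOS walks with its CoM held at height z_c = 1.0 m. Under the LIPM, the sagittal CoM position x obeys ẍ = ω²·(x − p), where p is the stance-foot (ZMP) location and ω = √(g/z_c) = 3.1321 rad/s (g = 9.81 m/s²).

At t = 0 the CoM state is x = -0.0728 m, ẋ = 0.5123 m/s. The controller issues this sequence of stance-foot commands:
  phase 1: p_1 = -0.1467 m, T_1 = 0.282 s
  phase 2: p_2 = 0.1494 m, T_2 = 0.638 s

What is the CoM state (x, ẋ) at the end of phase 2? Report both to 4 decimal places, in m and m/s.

phase 1: p=-0.1467, T=0.282, ωT=0.883252, cosh=1.416095, sinh=1.002659; start (x,ẋ)=(-0.072800, 0.512300) → end (x,ẋ)=(0.121949, 0.957543)
phase 2: p=0.1494, T=0.638, ωT=1.998280, cosh=3.755962, sinh=3.620394; start (x,ẋ)=(0.121949, 0.957543) → end (x,ẋ)=(1.153117, 3.285212)

x = 1.1531, ẋ = 3.2852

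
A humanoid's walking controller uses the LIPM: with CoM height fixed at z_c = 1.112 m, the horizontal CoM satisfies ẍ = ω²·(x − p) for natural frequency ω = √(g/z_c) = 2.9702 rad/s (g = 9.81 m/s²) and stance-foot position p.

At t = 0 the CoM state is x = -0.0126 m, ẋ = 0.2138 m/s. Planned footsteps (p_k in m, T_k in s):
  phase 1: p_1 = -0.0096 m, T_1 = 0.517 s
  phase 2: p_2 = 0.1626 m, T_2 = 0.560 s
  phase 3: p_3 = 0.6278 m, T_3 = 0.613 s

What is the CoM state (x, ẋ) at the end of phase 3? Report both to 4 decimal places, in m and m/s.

phase 1: p=-0.0096, T=0.517, ωT=1.535593, cosh=2.429704, sinh=2.214376; start (x,ẋ)=(-0.012600, 0.213800) → end (x,ẋ)=(0.142505, 0.499739)
phase 2: p=0.1626, T=0.560, ωT=1.663312, cosh=2.733134, sinh=2.543624; start (x,ẋ)=(0.142505, 0.499739) → end (x,ẋ)=(0.535646, 1.214039)
phase 3: p=0.6278, T=0.613, ωT=1.820733, cosh=3.169144, sinh=3.007237; start (x,ẋ)=(0.535646, 1.214039) → end (x,ẋ)=(1.564929, 3.024339)

x = 1.5649, ẋ = 3.0243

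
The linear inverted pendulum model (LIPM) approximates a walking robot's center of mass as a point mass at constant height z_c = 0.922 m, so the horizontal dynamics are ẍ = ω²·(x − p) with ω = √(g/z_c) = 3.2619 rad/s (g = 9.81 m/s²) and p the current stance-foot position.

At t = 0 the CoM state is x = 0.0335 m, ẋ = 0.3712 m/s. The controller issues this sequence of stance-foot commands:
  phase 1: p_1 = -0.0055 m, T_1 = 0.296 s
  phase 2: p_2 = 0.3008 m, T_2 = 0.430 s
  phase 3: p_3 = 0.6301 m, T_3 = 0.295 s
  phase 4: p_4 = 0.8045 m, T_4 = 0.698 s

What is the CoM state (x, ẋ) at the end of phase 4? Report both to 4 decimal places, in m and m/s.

phase 1: p=-0.0055, T=0.296, ωT=0.965522, cosh=1.503472, sinh=1.122687; start (x,ẋ)=(0.033500, 0.371200) → end (x,ẋ)=(0.180896, 0.700910)
phase 2: p=0.3008, T=0.430, ωT=1.402617, cosh=2.155889, sinh=1.909937; start (x,ẋ)=(0.180896, 0.700910) → end (x,ẋ)=(0.452703, 0.764079)
phase 3: p=0.6301, T=0.295, ωT=0.962260, cosh=1.499818, sinh=1.117789; start (x,ẋ)=(0.452703, 0.764079) → end (x,ẋ)=(0.625872, 0.499170)
phase 4: p=0.8045, T=0.698, ωT=2.276806, cosh=4.924058, sinh=4.821447; start (x,ẋ)=(0.625872, 0.499170) → end (x,ẋ)=(0.662753, -0.351357)

x = 0.6628, ẋ = -0.3514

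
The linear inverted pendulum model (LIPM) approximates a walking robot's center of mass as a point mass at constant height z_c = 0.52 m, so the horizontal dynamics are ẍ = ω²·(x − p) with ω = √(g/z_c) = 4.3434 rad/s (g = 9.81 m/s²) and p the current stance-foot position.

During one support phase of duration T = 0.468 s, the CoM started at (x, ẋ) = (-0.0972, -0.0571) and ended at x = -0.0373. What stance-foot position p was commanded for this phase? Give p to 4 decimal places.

ωT = 4.3434·0.468 = 2.032711; cosh(ωT) = 3.882869, sinh(ωT) = 3.751889
x(T) = p + (x₀−p)·cosh(ωT) + (ẋ₀/ω)·sinh(ωT) ⇒ p·(1 − cosh) = x(T) − x₀·cosh − (ẋ₀/ω)·sinh
numerator   = -0.0373 − (-0.0972)·3.882869 − (-0.0571/4.3434)·3.751889 = 0.389439
denominator = 1 − 3.882869 = -2.882869
p = 0.389439 / -2.882869 = -0.1351

p = -0.1351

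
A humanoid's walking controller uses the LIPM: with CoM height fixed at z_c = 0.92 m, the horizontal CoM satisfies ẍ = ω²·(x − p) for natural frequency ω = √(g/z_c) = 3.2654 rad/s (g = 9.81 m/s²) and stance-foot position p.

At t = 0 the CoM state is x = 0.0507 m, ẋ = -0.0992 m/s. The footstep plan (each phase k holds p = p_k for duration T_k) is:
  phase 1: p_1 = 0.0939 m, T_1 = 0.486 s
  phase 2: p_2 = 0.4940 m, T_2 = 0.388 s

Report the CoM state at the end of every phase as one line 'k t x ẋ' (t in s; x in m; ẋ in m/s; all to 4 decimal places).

1 0.4860 -0.0873 -0.5830
2 0.8740 -0.9115 -4.2189

phase 1: p=0.0939, T=0.486, ωT=1.586984, cosh=2.546762, sinh=2.342221; start (x,ẋ)=(0.050700, -0.099200) → end (x,ẋ)=(-0.087275, -0.583045)
phase 2: p=0.4940, T=0.388, ωT=1.266975, cosh=1.915890, sinh=1.634208; start (x,ẋ)=(-0.087275, -0.583045) → end (x,ẋ)=(-0.911450, -4.218931)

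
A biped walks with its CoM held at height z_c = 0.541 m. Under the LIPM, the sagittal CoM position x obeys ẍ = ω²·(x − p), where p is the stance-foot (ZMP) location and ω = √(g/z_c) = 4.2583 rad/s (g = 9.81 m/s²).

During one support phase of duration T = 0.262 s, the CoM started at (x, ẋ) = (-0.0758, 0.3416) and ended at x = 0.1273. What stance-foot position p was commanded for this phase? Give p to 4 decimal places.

ωT = 4.2583·0.262 = 1.115675; cosh(ωT) = 1.689660, sinh(ωT) = 1.361966
x(T) = p + (x₀−p)·cosh(ωT) + (ẋ₀/ω)·sinh(ωT) ⇒ p·(1 − cosh) = x(T) − x₀·cosh − (ẋ₀/ω)·sinh
numerator   = 0.1273 − (-0.0758)·1.689660 − (0.3416/4.2583)·1.361966 = 0.146120
denominator = 1 − 1.689660 = -0.689660
p = 0.146120 / -0.689660 = -0.2119

p = -0.2119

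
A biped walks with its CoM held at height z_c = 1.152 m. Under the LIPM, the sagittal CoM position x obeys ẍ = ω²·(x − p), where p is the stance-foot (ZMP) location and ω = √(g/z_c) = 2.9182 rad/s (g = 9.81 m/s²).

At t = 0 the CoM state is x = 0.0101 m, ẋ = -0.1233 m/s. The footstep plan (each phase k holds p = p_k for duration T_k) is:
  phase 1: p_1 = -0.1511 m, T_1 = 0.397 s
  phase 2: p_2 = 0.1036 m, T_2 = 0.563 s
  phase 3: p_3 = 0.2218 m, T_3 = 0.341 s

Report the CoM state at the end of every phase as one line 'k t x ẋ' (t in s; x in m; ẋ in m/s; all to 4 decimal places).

phase 1: p=-0.1511, T=0.397, ωT=1.158525, cosh=1.749591, sinh=1.435642; start (x,ẋ)=(0.010100, -0.123300) → end (x,ẋ)=(0.070275, 0.459621)
phase 2: p=0.1036, T=0.563, ωT=1.642947, cosh=2.681896, sinh=2.488486; start (x,ẋ)=(0.070275, 0.459621) → end (x,ẋ)=(0.406167, 0.990655)
phase 3: p=0.2218, T=0.341, ωT=0.995106, cosh=1.537348, sinh=1.167664; start (x,ẋ)=(0.406167, 0.990655) → end (x,ẋ)=(0.901629, 2.151208)

1 0.3970 0.0703 0.4596
2 0.9600 0.4062 0.9907
3 1.3010 0.9016 2.1512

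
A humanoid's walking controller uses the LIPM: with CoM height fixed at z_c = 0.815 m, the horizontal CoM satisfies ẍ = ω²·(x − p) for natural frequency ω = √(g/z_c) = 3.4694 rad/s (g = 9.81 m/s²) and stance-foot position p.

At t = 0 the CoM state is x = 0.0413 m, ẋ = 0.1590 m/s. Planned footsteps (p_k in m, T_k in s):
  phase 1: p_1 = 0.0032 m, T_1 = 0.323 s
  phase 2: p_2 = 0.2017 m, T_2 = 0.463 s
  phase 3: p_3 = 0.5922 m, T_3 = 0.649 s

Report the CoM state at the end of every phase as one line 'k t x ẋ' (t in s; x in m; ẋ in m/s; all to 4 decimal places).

1 0.3230 0.1306 0.4509
2 0.7860 0.3283 0.5792
3 1.4350 0.1088 -1.5199

phase 1: p=0.0032, T=0.323, ωT=1.120616, cosh=1.696411, sinh=1.370332; start (x,ẋ)=(0.041300, 0.159000) → end (x,ẋ)=(0.130635, 0.450866)
phase 2: p=0.2017, T=0.463, ωT=1.606332, cosh=2.592559, sinh=2.391937; start (x,ẋ)=(0.130635, 0.450866) → end (x,ẋ)=(0.328303, 0.579153)
phase 3: p=0.5922, T=0.649, ωT=2.251641, cosh=4.804270, sinh=4.699044; start (x,ẋ)=(0.328303, 0.579153) → end (x,ẋ)=(0.108785, -1.519876)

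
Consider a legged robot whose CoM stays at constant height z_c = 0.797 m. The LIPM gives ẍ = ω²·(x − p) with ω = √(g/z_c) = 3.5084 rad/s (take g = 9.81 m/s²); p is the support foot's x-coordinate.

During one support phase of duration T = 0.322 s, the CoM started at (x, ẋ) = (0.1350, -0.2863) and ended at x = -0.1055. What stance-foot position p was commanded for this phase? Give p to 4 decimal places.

ωT = 3.5084·0.322 = 1.129705; cosh(ωT) = 1.708936, sinh(ωT) = 1.385807
x(T) = p + (x₀−p)·cosh(ωT) + (ẋ₀/ω)·sinh(ωT) ⇒ p·(1 − cosh) = x(T) − x₀·cosh − (ẋ₀/ω)·sinh
numerator   = -0.1055 − (0.1350)·1.708936 − (-0.2863/3.5084)·1.385807 = -0.223119
denominator = 1 − 1.708936 = -0.708936
p = -0.223119 / -0.708936 = 0.3147

p = 0.3147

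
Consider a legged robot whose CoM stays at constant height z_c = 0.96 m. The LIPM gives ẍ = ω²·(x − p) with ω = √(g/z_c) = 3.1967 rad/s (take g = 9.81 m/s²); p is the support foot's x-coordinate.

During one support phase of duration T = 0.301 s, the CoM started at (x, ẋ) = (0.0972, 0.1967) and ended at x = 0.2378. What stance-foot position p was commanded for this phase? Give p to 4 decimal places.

p = -0.0465

ωT = 3.1967·0.301 = 0.962207; cosh(ωT) = 1.499757, sinh(ωT) = 1.117709
x(T) = p + (x₀−p)·cosh(ωT) + (ẋ₀/ω)·sinh(ωT) ⇒ p·(1 − cosh) = x(T) − x₀·cosh − (ẋ₀/ω)·sinh
numerator   = 0.2378 − (0.0972)·1.499757 − (0.1967/3.1967)·1.117709 = 0.023248
denominator = 1 − 1.499757 = -0.499757
p = 0.023248 / -0.499757 = -0.0465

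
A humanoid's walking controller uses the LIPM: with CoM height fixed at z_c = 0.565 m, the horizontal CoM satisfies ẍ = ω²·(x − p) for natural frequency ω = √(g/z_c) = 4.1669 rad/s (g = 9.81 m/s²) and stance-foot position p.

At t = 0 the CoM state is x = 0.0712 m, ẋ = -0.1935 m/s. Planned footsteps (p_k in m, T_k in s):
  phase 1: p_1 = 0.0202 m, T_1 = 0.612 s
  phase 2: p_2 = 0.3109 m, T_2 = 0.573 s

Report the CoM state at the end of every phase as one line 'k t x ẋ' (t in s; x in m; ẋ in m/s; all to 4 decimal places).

phase 1: p=0.0202, T=0.612, ωT=2.550143, cosh=6.443502, sinh=6.365431; start (x,ẋ)=(0.071200, -0.193500) → end (x,ẋ)=(0.053225, 0.105912)
phase 2: p=0.3109, T=0.573, ωT=2.387634, cosh=5.489773, sinh=5.397927; start (x,ẋ)=(0.053225, 0.105912) → end (x,ẋ)=(-0.966478, -5.214362)

1 0.6120 0.0532 0.1059
2 1.1850 -0.9665 -5.2144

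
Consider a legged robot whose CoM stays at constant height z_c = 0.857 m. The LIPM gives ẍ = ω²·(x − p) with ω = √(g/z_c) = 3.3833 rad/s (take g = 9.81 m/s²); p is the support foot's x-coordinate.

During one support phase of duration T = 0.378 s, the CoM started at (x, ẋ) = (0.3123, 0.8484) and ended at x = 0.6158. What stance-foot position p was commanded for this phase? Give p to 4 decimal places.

p = 0.4321

ωT = 3.3833·0.378 = 1.278887; cosh(ωT) = 1.935494, sinh(ωT) = 1.657147
x(T) = p + (x₀−p)·cosh(ωT) + (ẋ₀/ω)·sinh(ωT) ⇒ p·(1 − cosh) = x(T) − x₀·cosh − (ẋ₀/ω)·sinh
numerator   = 0.6158 − (0.3123)·1.935494 − (0.8484/3.3833)·1.657147 = -0.404203
denominator = 1 − 1.935494 = -0.935494
p = -0.404203 / -0.935494 = 0.4321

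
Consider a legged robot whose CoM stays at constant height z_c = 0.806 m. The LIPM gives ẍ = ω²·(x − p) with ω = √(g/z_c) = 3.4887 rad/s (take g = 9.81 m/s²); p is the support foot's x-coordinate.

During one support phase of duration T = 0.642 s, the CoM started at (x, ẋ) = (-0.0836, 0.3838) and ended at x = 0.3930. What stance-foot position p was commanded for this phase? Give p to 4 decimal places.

ωT = 3.4887·0.642 = 2.239745; cosh(ωT) = 4.748713, sinh(ωT) = 4.642227
x(T) = p + (x₀−p)·cosh(ωT) + (ẋ₀/ω)·sinh(ωT) ⇒ p·(1 − cosh) = x(T) − x₀·cosh − (ẋ₀/ω)·sinh
numerator   = 0.3930 − (-0.0836)·4.748713 − (0.3838/3.4887)·4.642227 = 0.279290
denominator = 1 − 4.748713 = -3.748713
p = 0.279290 / -3.748713 = -0.0745

p = -0.0745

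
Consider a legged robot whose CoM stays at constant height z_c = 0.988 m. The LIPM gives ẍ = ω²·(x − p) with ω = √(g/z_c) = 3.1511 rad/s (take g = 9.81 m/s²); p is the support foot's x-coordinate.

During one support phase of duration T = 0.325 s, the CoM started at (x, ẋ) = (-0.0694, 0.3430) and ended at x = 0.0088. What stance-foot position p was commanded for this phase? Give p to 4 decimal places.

ωT = 3.1511·0.325 = 1.024107; cosh(ωT) = 1.571863, sinh(ωT) = 1.212746
x(T) = p + (x₀−p)·cosh(ωT) + (ẋ₀/ω)·sinh(ωT) ⇒ p·(1 − cosh) = x(T) − x₀·cosh − (ẋ₀/ω)·sinh
numerator   = 0.0088 − (-0.0694)·1.571863 − (0.3430/3.1511)·1.212746 = -0.014121
denominator = 1 − 1.571863 = -0.571863
p = -0.014121 / -0.571863 = 0.0247

p = 0.0247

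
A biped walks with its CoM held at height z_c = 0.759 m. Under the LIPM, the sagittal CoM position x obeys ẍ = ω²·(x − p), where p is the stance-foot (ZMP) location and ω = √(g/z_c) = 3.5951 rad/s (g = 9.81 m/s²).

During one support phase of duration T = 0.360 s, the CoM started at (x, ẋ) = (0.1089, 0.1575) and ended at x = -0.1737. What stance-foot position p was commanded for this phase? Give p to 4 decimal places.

p = 0.4798

ωT = 3.5951·0.360 = 1.294236; cosh(ωT) = 1.961157, sinh(ωT) = 1.687050
x(T) = p + (x₀−p)·cosh(ωT) + (ẋ₀/ω)·sinh(ωT) ⇒ p·(1 − cosh) = x(T) − x₀·cosh − (ẋ₀/ω)·sinh
numerator   = -0.1737 − (0.1089)·1.961157 − (0.1575/3.5951)·1.687050 = -0.461179
denominator = 1 − 1.961157 = -0.961157
p = -0.461179 / -0.961157 = 0.4798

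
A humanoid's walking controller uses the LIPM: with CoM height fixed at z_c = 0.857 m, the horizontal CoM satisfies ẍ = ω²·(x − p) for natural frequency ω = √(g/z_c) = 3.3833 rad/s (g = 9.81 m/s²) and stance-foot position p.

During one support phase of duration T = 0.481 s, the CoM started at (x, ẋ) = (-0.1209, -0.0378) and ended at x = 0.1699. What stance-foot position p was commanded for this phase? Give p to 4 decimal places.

p = -0.3145

ωT = 3.3833·0.481 = 1.627367; cosh(ωT) = 2.643451, sinh(ωT) = 2.447005
x(T) = p + (x₀−p)·cosh(ωT) + (ẋ₀/ω)·sinh(ωT) ⇒ p·(1 − cosh) = x(T) − x₀·cosh − (ẋ₀/ω)·sinh
numerator   = 0.1699 − (-0.1209)·2.643451 − (-0.0378/3.3833)·2.447005 = 0.516832
denominator = 1 − 2.643451 = -1.643451
p = 0.516832 / -1.643451 = -0.3145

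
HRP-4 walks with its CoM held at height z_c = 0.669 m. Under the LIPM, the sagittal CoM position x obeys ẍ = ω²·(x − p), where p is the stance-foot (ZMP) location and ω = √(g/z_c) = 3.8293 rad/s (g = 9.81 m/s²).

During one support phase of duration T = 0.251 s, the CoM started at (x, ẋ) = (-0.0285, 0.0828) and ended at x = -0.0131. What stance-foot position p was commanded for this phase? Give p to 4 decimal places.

ωT = 3.8293·0.251 = 0.961154; cosh(ωT) = 1.498582, sinh(ωT) = 1.116131
x(T) = p + (x₀−p)·cosh(ωT) + (ẋ₀/ω)·sinh(ωT) ⇒ p·(1 − cosh) = x(T) − x₀·cosh − (ẋ₀/ω)·sinh
numerator   = -0.0131 − (-0.0285)·1.498582 − (0.0828/3.8293)·1.116131 = 0.005476
denominator = 1 − 1.498582 = -0.498582
p = 0.005476 / -0.498582 = -0.0110

p = -0.0110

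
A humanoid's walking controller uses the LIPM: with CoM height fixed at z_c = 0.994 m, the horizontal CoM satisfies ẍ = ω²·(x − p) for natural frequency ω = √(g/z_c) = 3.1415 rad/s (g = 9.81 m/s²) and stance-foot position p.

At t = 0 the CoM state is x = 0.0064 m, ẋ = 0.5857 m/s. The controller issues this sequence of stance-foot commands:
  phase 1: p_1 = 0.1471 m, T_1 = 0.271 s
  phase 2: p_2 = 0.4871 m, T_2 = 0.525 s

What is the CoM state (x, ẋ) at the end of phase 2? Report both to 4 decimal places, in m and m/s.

phase 1: p=0.1471, T=0.271, ωT=0.851347, cosh=1.384820, sinh=0.957980; start (x,ẋ)=(0.006400, 0.585700) → end (x,ẋ)=(0.130861, 0.387653)
phase 2: p=0.4871, T=0.525, ωT=1.649288, cosh=2.697729, sinh=2.505542; start (x,ẋ)=(0.130861, 0.387653) → end (x,ẋ)=(-0.164758, -1.758230)

x = -0.1648, ẋ = -1.7582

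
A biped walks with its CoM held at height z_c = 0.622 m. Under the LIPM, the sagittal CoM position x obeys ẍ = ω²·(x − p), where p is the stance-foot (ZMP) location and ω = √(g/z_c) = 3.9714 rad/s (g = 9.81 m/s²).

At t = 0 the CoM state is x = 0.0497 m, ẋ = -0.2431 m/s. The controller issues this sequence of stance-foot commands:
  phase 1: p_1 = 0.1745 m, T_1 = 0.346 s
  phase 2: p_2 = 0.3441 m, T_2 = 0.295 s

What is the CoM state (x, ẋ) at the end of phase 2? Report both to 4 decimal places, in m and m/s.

phase 1: p=0.1745, T=0.346, ωT=1.374104, cosh=2.102301, sinh=1.849235; start (x,ẋ)=(0.049700, -0.243100) → end (x,ẋ)=(-0.201064, -1.427607)
phase 2: p=0.3441, T=0.295, ωT=1.171563, cosh=1.768457, sinh=1.458575; start (x,ẋ)=(-0.201064, -1.427607) → end (x,ẋ)=(-1.144316, -5.682570)

x = -1.1443, ẋ = -5.6826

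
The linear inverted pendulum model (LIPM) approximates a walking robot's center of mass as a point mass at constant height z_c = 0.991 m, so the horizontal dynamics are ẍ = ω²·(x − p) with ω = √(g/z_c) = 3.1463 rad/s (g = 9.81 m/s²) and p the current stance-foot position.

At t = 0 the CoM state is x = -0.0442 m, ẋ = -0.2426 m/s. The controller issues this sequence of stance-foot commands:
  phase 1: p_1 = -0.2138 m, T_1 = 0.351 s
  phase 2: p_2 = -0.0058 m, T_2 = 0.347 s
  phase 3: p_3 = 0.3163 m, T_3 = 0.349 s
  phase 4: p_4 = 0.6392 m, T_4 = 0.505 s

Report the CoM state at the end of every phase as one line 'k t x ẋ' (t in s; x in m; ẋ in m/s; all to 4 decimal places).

phase 1: p=-0.2138, T=0.351, ωT=1.104351, cosh=1.674346, sinh=1.342920; start (x,ẋ)=(-0.044200, -0.242600) → end (x,ẋ)=(-0.033379, 0.310403)
phase 2: p=-0.0058, T=0.347, ωT=1.091766, cosh=1.657577, sinh=1.321954; start (x,ẋ)=(-0.033379, 0.310403) → end (x,ẋ)=(0.078905, 0.399809)
phase 3: p=0.3163, T=0.349, ωT=1.098059, cosh=1.665929, sinh=1.332411; start (x,ẋ)=(0.078905, 0.399809) → end (x,ẋ)=(0.090131, -0.329143)
phase 4: p=0.6392, T=0.505, ωT=1.588882, cosh=2.551210, sinh=2.347057; start (x,ẋ)=(0.090131, -0.329143) → end (x,ẋ)=(-1.007123, -4.894339)

1 0.3510 -0.0334 0.3104
2 0.6980 0.0789 0.3998
3 1.0470 0.0901 -0.3291
4 1.5520 -1.0071 -4.8943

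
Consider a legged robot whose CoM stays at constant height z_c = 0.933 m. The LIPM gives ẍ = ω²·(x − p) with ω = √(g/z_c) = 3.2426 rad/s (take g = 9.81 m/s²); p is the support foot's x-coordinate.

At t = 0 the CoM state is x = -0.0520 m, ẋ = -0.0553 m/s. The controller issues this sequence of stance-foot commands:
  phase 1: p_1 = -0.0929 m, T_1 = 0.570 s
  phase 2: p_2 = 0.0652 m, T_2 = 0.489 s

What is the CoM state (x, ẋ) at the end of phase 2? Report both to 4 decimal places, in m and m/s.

phase 1: p=-0.0929, T=0.570, ωT=1.848282, cosh=3.253205, sinh=3.095698; start (x,ẋ)=(-0.052000, -0.055300) → end (x,ẋ)=(-0.012639, 0.230656)
phase 2: p=0.0652, T=0.489, ωT=1.585631, cosh=2.543596, sinh=2.338777; start (x,ẋ)=(-0.012639, 0.230656) → end (x,ẋ)=(0.033575, -0.003609)

x = 0.0336, ẋ = -0.0036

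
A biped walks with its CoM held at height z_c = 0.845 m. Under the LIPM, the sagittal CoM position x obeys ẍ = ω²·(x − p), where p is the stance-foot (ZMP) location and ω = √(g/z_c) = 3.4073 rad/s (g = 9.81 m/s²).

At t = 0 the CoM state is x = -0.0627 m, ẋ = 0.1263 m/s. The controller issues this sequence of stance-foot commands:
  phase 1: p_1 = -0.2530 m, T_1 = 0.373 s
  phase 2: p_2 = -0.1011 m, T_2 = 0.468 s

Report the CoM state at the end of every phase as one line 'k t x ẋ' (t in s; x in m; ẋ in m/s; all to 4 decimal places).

1 0.3730 0.1737 1.3073
2 0.8410 1.5098 5.5641

phase 1: p=-0.2530, T=0.373, ωT=1.270923, cosh=1.922356, sinh=1.641784; start (x,ẋ)=(-0.062700, 0.126300) → end (x,ẋ)=(0.173681, 1.307341)
phase 2: p=-0.1011, T=0.468, ωT=1.594616, cosh=2.564713, sinh=2.361726; start (x,ẋ)=(0.173681, 1.307341) → end (x,ẋ)=(1.509802, 5.564150)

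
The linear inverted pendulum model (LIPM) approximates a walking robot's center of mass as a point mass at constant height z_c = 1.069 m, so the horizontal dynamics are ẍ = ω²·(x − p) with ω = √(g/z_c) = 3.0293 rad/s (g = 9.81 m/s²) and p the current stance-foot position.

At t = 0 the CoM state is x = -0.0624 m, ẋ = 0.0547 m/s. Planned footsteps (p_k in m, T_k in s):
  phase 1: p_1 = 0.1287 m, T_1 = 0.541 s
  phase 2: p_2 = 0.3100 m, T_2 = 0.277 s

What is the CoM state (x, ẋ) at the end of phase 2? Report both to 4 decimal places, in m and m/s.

x = -0.9788, ẋ = -3.6137

phase 1: p=0.1287, T=0.541, ωT=1.638851, cosh=2.671727, sinh=2.477524; start (x,ẋ)=(-0.062400, 0.054700) → end (x,ẋ)=(-0.337130, -1.288093)
phase 2: p=0.3100, T=0.277, ωT=0.839116, cosh=1.373206, sinh=0.941114; start (x,ẋ)=(-0.337130, -1.288093) → end (x,ẋ)=(-0.978816, -3.613733)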